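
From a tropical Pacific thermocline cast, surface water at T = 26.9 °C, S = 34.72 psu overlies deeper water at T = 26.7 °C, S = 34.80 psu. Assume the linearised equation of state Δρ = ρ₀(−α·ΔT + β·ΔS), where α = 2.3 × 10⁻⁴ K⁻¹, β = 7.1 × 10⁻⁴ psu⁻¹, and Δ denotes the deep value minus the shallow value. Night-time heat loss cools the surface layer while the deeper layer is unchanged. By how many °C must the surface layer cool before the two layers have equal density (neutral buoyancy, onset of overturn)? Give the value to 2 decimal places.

Neutral buoyancy requires Δρ = 0, i.e. −α(T_deep − T_surf′) + β(S_deep − S_surf) = 0.
T_surf′ = T_deep − (β/α)·ΔS = 26.7 − (7.1 × 10⁻⁴/2.3 × 10⁻⁴)·(+0.08) = 26.4530 °C.
Cooling required: 26.9 − (26.4530) = 0.4470 °C.

0.45 °C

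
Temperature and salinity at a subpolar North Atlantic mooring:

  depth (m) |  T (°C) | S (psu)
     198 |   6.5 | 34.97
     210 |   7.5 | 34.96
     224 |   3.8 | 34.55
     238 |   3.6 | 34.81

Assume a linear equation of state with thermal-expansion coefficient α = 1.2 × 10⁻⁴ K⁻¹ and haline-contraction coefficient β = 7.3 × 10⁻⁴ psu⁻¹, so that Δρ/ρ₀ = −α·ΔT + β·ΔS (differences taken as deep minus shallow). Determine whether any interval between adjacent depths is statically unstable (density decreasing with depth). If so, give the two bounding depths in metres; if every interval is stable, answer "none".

Evaluate Δρ/ρ₀ = −αΔT + βΔS across each adjacent pair:
  198–210 m: −αΔT+βΔS = −(1.2 × 10⁻⁴)(+1.0)+(7.3 × 10⁻⁴)(-0.01) = -1.3 × 10⁻⁴ → UNSTABLE
  210–224 m: −αΔT+βΔS = −(1.2 × 10⁻⁴)(-3.7)+(7.3 × 10⁻⁴)(-0.41) = 1.4 × 10⁻⁴ → stable
  224–238 m: −αΔT+βΔS = −(1.2 × 10⁻⁴)(-0.2)+(7.3 × 10⁻⁴)(+0.26) = 2.1 × 10⁻⁴ → stable
The 198–210 m interval has Δρ < 0: lighter water underlies denser water.

198–210 m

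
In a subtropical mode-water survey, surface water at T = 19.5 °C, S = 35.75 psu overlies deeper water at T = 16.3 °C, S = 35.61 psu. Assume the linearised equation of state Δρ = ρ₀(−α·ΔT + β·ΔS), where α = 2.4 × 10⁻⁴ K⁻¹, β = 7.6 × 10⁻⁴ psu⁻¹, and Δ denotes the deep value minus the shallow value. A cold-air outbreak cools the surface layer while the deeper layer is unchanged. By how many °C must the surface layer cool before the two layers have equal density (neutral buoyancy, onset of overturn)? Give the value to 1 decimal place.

2.8 °C

Neutral buoyancy requires Δρ = 0, i.e. −α(T_deep − T_surf′) + β(S_deep − S_surf) = 0.
T_surf′ = T_deep − (β/α)·ΔS = 16.3 − (7.6 × 10⁻⁴/2.4 × 10⁻⁴)·(-0.14) = 16.743 °C.
Cooling required: 19.5 − (16.743) = 2.757 °C.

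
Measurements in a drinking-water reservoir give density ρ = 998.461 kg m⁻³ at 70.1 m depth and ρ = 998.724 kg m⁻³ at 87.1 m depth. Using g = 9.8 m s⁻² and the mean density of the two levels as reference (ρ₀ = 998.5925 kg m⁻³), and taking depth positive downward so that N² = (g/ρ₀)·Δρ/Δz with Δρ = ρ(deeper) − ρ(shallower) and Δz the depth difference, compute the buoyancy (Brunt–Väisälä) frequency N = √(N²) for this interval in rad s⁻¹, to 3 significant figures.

0.0123 rad s⁻¹

Δρ = 998.724 − 998.461 = 0.263 kg m⁻³ over Δz = 87.1 − 70.1 = 17 m.
N² = (9.8/998.5925) × (0.263/17) = 1.5183 × 10⁻⁴ s⁻².
N = √(1.5183 × 10⁻⁴) = 0.012322 rad s⁻¹ ≈ 0.0123 rad s⁻¹.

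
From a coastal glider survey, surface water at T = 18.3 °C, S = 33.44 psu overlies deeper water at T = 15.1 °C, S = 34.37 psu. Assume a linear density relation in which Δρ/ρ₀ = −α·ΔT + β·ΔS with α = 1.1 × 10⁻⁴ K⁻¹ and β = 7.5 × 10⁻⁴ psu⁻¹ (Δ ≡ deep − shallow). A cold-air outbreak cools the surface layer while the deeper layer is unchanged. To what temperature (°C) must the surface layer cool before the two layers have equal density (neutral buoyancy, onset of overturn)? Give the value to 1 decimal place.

Neutral buoyancy requires Δρ = 0, i.e. −α(T_deep − T_surf′) + β(S_deep − S_surf) = 0.
T_surf′ = T_deep − (β/α)·ΔS = 15.1 − (7.5 × 10⁻⁴/1.1 × 10⁻⁴)·(+0.93) = 8.759 °C.
Cooling required: 18.3 − (8.759) = 9.541 °C.

8.8 °C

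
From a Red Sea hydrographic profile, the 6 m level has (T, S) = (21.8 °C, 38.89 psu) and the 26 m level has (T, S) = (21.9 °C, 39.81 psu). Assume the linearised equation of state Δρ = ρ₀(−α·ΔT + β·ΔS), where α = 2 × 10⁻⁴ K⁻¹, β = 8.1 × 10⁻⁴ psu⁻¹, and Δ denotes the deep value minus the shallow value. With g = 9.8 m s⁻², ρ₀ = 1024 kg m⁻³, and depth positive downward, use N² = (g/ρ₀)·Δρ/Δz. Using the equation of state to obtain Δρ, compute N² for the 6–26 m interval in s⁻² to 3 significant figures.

3.55 × 10⁻⁴ s⁻²

ΔT = +0.1 K, ΔS = +0.92 psu (deep − shallow).
Δρ/ρ₀ = −αΔT + βΔS = -2.00 × 10⁻⁵ + 7.452 × 10⁻⁴ = 7.252 × 10⁻⁴, so Δρ ≈ 0.7426 kg m⁻³.
N² = (g/ρ₀)·Δρ/Δz = g·(Δρ/ρ₀)/Δz = 9.8 × 7.252 × 10⁻⁴ / 20 = 3.5535 × 10⁻⁴ s⁻² ≈ 3.55 × 10⁻⁴ s⁻².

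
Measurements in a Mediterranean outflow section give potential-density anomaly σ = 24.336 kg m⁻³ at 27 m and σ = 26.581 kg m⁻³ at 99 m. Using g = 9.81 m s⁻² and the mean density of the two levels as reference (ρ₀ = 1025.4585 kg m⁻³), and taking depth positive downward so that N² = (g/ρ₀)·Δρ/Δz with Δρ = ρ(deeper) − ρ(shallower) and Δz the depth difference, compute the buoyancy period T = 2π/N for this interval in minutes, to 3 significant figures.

6.06 min

Δρ = 1026.581 − 1024.336 = 2.245 kg m⁻³ over Δz = 99 − 27 = 72 m.
N² = (9.81/1025.4585) × (2.245/72) = 2.9829 × 10⁻⁴ s⁻².
N = √(2.9829 × 10⁻⁴) = 0.017271 rad s⁻¹, so T = 2π/N = 363.80 s = 6.0633 min ≈ 6.06 min.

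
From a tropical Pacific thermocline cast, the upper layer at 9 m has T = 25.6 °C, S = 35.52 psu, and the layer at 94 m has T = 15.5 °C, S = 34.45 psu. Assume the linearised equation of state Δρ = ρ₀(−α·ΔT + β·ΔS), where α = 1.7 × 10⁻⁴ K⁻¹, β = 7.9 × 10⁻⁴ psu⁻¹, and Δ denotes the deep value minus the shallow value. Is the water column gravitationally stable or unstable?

stable

ΔT = 15.5 − 25.6 = -10.1 K and ΔS = 34.45 − 35.52 = -1.07 psu (deep − shallow).
−αΔT = 1.717 × 10⁻³; βΔS = -8.453 × 10⁻⁴; sum Δρ/ρ₀ = 8.717 × 10⁻⁴.
Δρ/ρ₀ > 0, so Δρ > 0: deeper water is denser → statically stable.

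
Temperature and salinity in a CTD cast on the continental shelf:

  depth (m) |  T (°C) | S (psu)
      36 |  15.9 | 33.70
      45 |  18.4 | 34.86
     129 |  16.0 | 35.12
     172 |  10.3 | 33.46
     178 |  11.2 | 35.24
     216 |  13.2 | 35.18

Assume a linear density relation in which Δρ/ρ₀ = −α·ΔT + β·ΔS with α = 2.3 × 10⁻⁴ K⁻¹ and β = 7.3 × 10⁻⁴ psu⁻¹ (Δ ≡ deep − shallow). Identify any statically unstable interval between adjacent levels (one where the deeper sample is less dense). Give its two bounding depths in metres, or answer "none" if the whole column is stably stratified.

178–216 m

Evaluate Δρ/ρ₀ = −αΔT + βΔS across each adjacent pair:
  36–45 m: −αΔT+βΔS = −(2.3 × 10⁻⁴)(+2.5)+(7.3 × 10⁻⁴)(+1.16) = 2.7 × 10⁻⁴ → stable
  45–129 m: −αΔT+βΔS = −(2.3 × 10⁻⁴)(-2.4)+(7.3 × 10⁻⁴)(+0.26) = 7.4 × 10⁻⁴ → stable
  129–172 m: −αΔT+βΔS = −(2.3 × 10⁻⁴)(-5.7)+(7.3 × 10⁻⁴)(-1.66) = 9.9 × 10⁻⁵ → stable
  172–178 m: −αΔT+βΔS = −(2.3 × 10⁻⁴)(+0.9)+(7.3 × 10⁻⁴)(+1.78) = 1.1 × 10⁻³ → stable
  178–216 m: −αΔT+βΔS = −(2.3 × 10⁻⁴)(+2.0)+(7.3 × 10⁻⁴)(-0.06) = -5.0 × 10⁻⁴ → UNSTABLE
The 178–216 m interval has Δρ < 0: lighter water underlies denser water.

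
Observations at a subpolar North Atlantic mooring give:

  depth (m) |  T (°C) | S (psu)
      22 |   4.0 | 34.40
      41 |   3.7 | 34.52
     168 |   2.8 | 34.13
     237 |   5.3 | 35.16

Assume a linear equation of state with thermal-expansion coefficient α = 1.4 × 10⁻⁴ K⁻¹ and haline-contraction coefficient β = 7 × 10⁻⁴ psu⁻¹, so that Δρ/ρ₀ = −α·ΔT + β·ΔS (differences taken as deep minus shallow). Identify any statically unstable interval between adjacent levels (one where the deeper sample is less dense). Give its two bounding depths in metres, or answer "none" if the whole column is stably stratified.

41–168 m

Evaluate Δρ/ρ₀ = −αΔT + βΔS across each adjacent pair:
  22–41 m: −αΔT+βΔS = −(1.4 × 10⁻⁴)(-0.3)+(7 × 10⁻⁴)(+0.12) = 1.3 × 10⁻⁴ → stable
  41–168 m: −αΔT+βΔS = −(1.4 × 10⁻⁴)(-0.9)+(7 × 10⁻⁴)(-0.39) = -1.5 × 10⁻⁴ → UNSTABLE
  168–237 m: −αΔT+βΔS = −(1.4 × 10⁻⁴)(+2.5)+(7 × 10⁻⁴)(+1.03) = 3.7 × 10⁻⁴ → stable
The 41–168 m interval has Δρ < 0: lighter water underlies denser water.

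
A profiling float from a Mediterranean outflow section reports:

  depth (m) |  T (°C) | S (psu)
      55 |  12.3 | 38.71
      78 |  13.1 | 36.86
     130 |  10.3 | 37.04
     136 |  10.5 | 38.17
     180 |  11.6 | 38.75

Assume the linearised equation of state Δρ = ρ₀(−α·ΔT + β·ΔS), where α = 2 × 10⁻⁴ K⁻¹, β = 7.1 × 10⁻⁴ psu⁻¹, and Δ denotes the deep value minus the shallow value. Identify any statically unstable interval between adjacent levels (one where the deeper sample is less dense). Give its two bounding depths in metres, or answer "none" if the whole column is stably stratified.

55–78 m

Evaluate Δρ/ρ₀ = −αΔT + βΔS across each adjacent pair:
  55–78 m: −αΔT+βΔS = −(2 × 10⁻⁴)(+0.8)+(7.1 × 10⁻⁴)(-1.85) = -1.5 × 10⁻³ → UNSTABLE
  78–130 m: −αΔT+βΔS = −(2 × 10⁻⁴)(-2.8)+(7.1 × 10⁻⁴)(+0.18) = 6.9 × 10⁻⁴ → stable
  130–136 m: −αΔT+βΔS = −(2 × 10⁻⁴)(+0.2)+(7.1 × 10⁻⁴)(+1.13) = 7.6 × 10⁻⁴ → stable
  136–180 m: −αΔT+βΔS = −(2 × 10⁻⁴)(+1.1)+(7.1 × 10⁻⁴)(+0.58) = 1.9 × 10⁻⁴ → stable
The 55–78 m interval has Δρ < 0: lighter water underlies denser water.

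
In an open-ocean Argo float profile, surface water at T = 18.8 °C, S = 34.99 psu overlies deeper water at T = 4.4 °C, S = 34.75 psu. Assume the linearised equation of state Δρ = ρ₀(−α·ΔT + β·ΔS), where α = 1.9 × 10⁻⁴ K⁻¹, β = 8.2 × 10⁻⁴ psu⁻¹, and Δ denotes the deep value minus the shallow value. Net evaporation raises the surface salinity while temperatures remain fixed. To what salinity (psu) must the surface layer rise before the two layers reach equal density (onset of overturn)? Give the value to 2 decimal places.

Neutral buoyancy requires −α(T_deep − T_surf) + β(S_deep − S_surf′) = 0.
S_surf′ = S_deep − (α/β)·ΔT = 34.75 − (1.9 × 10⁻⁴/8.2 × 10⁻⁴)·(-14.4) = 38.0866 psu.
Increase required: 38.0866 − 34.99 = 3.0966 psu.

38.09 psu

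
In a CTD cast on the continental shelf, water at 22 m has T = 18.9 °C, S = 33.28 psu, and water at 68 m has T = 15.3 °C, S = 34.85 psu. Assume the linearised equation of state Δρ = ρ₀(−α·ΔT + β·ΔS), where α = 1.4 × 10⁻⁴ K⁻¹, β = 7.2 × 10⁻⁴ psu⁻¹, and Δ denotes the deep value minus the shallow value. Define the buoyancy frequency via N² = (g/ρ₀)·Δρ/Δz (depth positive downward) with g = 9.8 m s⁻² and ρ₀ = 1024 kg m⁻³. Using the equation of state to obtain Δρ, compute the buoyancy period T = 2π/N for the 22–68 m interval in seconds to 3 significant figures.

ΔT = -3.6 K, ΔS = +1.57 psu (deep − shallow).
Δρ/ρ₀ = −αΔT + βΔS = 5.04 × 10⁻⁴ + 1.1304 × 10⁻³ = 1.6344 × 10⁻³, so Δρ ≈ 1.674 kg m⁻³.
N² = (g/ρ₀)·Δρ/Δz = g·(Δρ/ρ₀)/Δz = 9.8 × 1.6344 × 10⁻³ / 46 = 3.4820 × 10⁻⁴ s⁻².
N = √(3.4820 × 10⁻⁴) = 0.018660 rad s⁻¹ → T = 2π/N = 336.72 s ≈ 337 s.

337 s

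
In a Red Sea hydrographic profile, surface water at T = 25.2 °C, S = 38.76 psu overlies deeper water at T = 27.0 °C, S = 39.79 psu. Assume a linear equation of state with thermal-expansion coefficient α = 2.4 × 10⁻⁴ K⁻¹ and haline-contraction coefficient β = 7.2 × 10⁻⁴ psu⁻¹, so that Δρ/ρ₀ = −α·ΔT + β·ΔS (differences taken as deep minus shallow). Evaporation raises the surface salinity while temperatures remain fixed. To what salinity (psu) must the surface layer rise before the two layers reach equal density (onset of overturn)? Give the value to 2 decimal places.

39.19 psu

Neutral buoyancy requires −α(T_deep − T_surf) + β(S_deep − S_surf′) = 0.
S_surf′ = S_deep − (α/β)·ΔT = 39.79 − (2.4 × 10⁻⁴/7.2 × 10⁻⁴)·(+1.8) = 39.1900 psu.
Increase required: 39.1900 − 38.76 = 0.4300 psu.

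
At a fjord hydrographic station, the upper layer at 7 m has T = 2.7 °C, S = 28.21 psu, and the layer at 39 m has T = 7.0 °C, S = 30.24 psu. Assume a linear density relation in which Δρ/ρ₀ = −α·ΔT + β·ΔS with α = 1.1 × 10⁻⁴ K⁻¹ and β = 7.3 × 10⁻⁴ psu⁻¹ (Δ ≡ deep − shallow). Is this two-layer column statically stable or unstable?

stable

ΔT = 7.0 − 2.7 = +4.3 K and ΔS = 30.24 − 28.21 = +2.03 psu (deep − shallow).
−αΔT = -4.73 × 10⁻⁴; βΔS = 1.4819 × 10⁻³; sum Δρ/ρ₀ = 1.0089 × 10⁻³.
Δρ/ρ₀ > 0, so Δρ > 0: deeper water is denser → statically stable.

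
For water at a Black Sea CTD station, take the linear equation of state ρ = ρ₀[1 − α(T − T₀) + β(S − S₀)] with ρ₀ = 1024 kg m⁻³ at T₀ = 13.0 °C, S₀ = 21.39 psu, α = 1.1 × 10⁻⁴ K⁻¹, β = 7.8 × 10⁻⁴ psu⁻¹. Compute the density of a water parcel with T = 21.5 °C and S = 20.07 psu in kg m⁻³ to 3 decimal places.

T − T₀ = +8.5 K, S − S₀ = -1.32 psu.
Bracket = 1 − α·(+8.5) + β·(-1.32) = 1 + (-1.9646 × 10⁻³) = 0.9980354.
ρ = 1024 × 0.9980354 = 1021.988 kg m⁻³.

1021.988 kg m⁻³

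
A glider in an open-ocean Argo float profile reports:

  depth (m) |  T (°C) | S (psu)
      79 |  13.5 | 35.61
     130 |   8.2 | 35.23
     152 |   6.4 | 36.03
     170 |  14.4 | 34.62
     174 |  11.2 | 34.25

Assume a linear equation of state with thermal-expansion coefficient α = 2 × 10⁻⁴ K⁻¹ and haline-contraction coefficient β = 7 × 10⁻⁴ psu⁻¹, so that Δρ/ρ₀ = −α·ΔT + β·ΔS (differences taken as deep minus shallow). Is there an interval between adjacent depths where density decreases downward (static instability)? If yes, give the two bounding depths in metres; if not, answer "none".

152–170 m

Evaluate Δρ/ρ₀ = −αΔT + βΔS across each adjacent pair:
  79–130 m: −αΔT+βΔS = −(2 × 10⁻⁴)(-5.3)+(7 × 10⁻⁴)(-0.38) = 7.9 × 10⁻⁴ → stable
  130–152 m: −αΔT+βΔS = −(2 × 10⁻⁴)(-1.8)+(7 × 10⁻⁴)(+0.80) = 9.2 × 10⁻⁴ → stable
  152–170 m: −αΔT+βΔS = −(2 × 10⁻⁴)(+8.0)+(7 × 10⁻⁴)(-1.41) = -2.6 × 10⁻³ → UNSTABLE
  170–174 m: −αΔT+βΔS = −(2 × 10⁻⁴)(-3.2)+(7 × 10⁻⁴)(-0.37) = 3.8 × 10⁻⁴ → stable
The 152–170 m interval has Δρ < 0: lighter water underlies denser water.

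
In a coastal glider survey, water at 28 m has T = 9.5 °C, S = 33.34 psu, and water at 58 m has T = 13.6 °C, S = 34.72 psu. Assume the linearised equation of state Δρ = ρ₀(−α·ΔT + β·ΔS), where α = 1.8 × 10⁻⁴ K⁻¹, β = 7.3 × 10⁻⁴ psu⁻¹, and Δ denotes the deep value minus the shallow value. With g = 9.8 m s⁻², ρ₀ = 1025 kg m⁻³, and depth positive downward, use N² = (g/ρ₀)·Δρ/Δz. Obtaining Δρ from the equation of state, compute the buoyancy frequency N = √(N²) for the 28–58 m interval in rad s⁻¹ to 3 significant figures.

9.38 × 10⁻³ rad s⁻¹

ΔT = +4.1 K, ΔS = +1.38 psu (deep − shallow).
Δρ/ρ₀ = −αΔT + βΔS = -7.38 × 10⁻⁴ + 1.0074 × 10⁻³ = 2.694 × 10⁻⁴, so Δρ ≈ 0.2761 kg m⁻³.
N² = (g/ρ₀)·Δρ/Δz = g·(Δρ/ρ₀)/Δz = 9.8 × 2.694 × 10⁻⁴ / 30 = 8.8004 × 10⁻⁵ s⁻².
N = √(8.8004 × 10⁻⁵) = 9.3810 × 10⁻³ rad s⁻¹ ≈ 9.38 × 10⁻³ rad s⁻¹.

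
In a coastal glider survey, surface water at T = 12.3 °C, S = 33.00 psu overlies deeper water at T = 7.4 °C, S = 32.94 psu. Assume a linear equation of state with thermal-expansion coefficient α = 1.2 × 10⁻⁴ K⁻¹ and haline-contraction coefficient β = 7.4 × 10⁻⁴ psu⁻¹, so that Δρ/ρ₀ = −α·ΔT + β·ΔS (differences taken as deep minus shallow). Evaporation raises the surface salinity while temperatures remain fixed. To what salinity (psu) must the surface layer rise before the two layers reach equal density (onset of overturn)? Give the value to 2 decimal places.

33.73 psu

Neutral buoyancy requires −α(T_deep − T_surf) + β(S_deep − S_surf′) = 0.
S_surf′ = S_deep − (α/β)·ΔT = 32.94 − (1.2 × 10⁻⁴/7.4 × 10⁻⁴)·(-4.9) = 33.7346 psu.
Increase required: 33.7346 − 33.00 = 0.7346 psu.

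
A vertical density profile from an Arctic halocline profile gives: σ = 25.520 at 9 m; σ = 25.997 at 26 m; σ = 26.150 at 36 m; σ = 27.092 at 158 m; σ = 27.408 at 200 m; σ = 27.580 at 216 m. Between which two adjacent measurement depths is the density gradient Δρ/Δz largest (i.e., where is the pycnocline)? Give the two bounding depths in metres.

9–26 m

Compute the density gradient over each adjacent pair:
  9–26 m: Δρ/Δz = 0.477/17 = 0.028 kg m⁻⁴
  26–36 m: Δρ/Δz = 0.153/10 = 0.015 kg m⁻⁴
  36–158 m: Δρ/Δz = 0.942/122 = 7.7 × 10⁻³ kg m⁻⁴
  158–200 m: Δρ/Δz = 0.316/42 = 7.5 × 10⁻³ kg m⁻⁴
  200–216 m: Δρ/Δz = 0.172/16 = 0.011 kg m⁻⁴
The largest gradient is in the 9–26 m interval — the pycnocline.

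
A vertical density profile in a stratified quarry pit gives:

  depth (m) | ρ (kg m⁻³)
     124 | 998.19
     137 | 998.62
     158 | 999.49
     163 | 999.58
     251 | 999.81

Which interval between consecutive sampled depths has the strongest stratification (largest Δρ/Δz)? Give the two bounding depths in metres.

Compute the density gradient over each adjacent pair:
  124–137 m: Δρ/Δz = 0.43/13 = 0.033 kg m⁻⁴
  137–158 m: Δρ/Δz = 0.87/21 = 0.041 kg m⁻⁴
  158–163 m: Δρ/Δz = 0.09/5 = 0.018 kg m⁻⁴
  163–251 m: Δρ/Δz = 0.23/88 = 2.6 × 10⁻³ kg m⁻⁴
The largest gradient is in the 137–158 m interval — the pycnocline.

137–158 m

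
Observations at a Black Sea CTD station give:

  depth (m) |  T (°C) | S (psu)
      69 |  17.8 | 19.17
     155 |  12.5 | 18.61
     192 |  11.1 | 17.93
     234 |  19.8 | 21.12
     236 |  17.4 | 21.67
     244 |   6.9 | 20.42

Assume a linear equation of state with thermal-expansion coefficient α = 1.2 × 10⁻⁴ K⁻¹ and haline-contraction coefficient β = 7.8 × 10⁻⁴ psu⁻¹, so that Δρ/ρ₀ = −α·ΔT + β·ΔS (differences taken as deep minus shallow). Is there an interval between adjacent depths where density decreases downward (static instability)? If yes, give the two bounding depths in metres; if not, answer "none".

155–192 m

Evaluate Δρ/ρ₀ = −αΔT + βΔS across each adjacent pair:
  69–155 m: −αΔT+βΔS = −(1.2 × 10⁻⁴)(-5.3)+(7.8 × 10⁻⁴)(-0.56) = 2.0 × 10⁻⁴ → stable
  155–192 m: −αΔT+βΔS = −(1.2 × 10⁻⁴)(-1.4)+(7.8 × 10⁻⁴)(-0.68) = -3.6 × 10⁻⁴ → UNSTABLE
  192–234 m: −αΔT+βΔS = −(1.2 × 10⁻⁴)(+8.7)+(7.8 × 10⁻⁴)(+3.19) = 1.4 × 10⁻³ → stable
  234–236 m: −αΔT+βΔS = −(1.2 × 10⁻⁴)(-2.4)+(7.8 × 10⁻⁴)(+0.55) = 7.2 × 10⁻⁴ → stable
  236–244 m: −αΔT+βΔS = −(1.2 × 10⁻⁴)(-10.5)+(7.8 × 10⁻⁴)(-1.25) = 2.9 × 10⁻⁴ → stable
The 155–192 m interval has Δρ < 0: lighter water underlies denser water.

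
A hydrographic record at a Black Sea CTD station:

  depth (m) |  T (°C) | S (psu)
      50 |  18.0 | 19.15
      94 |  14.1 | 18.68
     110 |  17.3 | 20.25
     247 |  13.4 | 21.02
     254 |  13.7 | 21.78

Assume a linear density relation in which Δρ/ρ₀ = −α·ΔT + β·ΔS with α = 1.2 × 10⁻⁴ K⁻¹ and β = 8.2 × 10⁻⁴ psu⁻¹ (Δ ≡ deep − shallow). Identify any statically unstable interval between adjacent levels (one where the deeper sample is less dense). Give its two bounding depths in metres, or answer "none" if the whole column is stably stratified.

Evaluate Δρ/ρ₀ = −αΔT + βΔS across each adjacent pair:
  50–94 m: −αΔT+βΔS = −(1.2 × 10⁻⁴)(-3.9)+(8.2 × 10⁻⁴)(-0.47) = 8.3 × 10⁻⁵ → stable
  94–110 m: −αΔT+βΔS = −(1.2 × 10⁻⁴)(+3.2)+(8.2 × 10⁻⁴)(+1.57) = 9.0 × 10⁻⁴ → stable
  110–247 m: −αΔT+βΔS = −(1.2 × 10⁻⁴)(-3.9)+(8.2 × 10⁻⁴)(+0.77) = 1.1 × 10⁻³ → stable
  247–254 m: −αΔT+βΔS = −(1.2 × 10⁻⁴)(+0.3)+(8.2 × 10⁻⁴)(+0.76) = 5.9 × 10⁻⁴ → stable
Every interval has Δρ > 0: the column is stably stratified throughout.

none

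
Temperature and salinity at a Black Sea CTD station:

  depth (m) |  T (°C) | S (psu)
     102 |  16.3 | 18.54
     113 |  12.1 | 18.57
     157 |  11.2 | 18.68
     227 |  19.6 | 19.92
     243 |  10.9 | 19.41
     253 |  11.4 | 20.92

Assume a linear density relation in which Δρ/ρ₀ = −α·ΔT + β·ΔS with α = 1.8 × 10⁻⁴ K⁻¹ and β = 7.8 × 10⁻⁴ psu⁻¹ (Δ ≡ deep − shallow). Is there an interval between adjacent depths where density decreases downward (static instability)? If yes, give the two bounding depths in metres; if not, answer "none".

157–227 m

Evaluate Δρ/ρ₀ = −αΔT + βΔS across each adjacent pair:
  102–113 m: −αΔT+βΔS = −(1.8 × 10⁻⁴)(-4.2)+(7.8 × 10⁻⁴)(+0.03) = 7.8 × 10⁻⁴ → stable
  113–157 m: −αΔT+βΔS = −(1.8 × 10⁻⁴)(-0.9)+(7.8 × 10⁻⁴)(+0.11) = 2.5 × 10⁻⁴ → stable
  157–227 m: −αΔT+βΔS = −(1.8 × 10⁻⁴)(+8.4)+(7.8 × 10⁻⁴)(+1.24) = -5.4 × 10⁻⁴ → UNSTABLE
  227–243 m: −αΔT+βΔS = −(1.8 × 10⁻⁴)(-8.7)+(7.8 × 10⁻⁴)(-0.51) = 1.2 × 10⁻³ → stable
  243–253 m: −αΔT+βΔS = −(1.8 × 10⁻⁴)(+0.5)+(7.8 × 10⁻⁴)(+1.51) = 1.1 × 10⁻³ → stable
The 157–227 m interval has Δρ < 0: lighter water underlies denser water.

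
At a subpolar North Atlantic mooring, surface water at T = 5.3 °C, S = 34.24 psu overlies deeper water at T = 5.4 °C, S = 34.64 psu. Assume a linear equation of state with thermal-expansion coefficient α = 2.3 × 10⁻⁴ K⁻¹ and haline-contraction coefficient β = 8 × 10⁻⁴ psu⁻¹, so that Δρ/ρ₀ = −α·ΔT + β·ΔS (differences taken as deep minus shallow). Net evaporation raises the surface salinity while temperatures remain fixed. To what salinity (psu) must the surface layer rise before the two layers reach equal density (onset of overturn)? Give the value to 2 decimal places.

Neutral buoyancy requires −α(T_deep − T_surf) + β(S_deep − S_surf′) = 0.
S_surf′ = S_deep − (α/β)·ΔT = 34.64 − (2.3 × 10⁻⁴/8 × 10⁻⁴)·(+0.1) = 34.6112 psu.
Increase required: 34.6112 − 34.24 = 0.3712 psu.

34.61 psu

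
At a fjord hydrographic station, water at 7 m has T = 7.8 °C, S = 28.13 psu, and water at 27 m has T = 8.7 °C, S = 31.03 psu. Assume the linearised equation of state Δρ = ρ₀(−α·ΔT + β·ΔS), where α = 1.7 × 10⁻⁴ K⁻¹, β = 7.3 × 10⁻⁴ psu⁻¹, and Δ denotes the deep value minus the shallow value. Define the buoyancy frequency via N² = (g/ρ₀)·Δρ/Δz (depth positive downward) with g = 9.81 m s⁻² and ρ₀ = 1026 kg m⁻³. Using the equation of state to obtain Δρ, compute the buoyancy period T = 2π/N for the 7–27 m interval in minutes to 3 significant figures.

3.37 min

ΔT = +0.9 K, ΔS = +2.90 psu (deep − shallow).
Δρ/ρ₀ = −αΔT + βΔS = -1.53 × 10⁻⁴ + 2.117 × 10⁻³ = 1.964 × 10⁻³, so Δρ ≈ 2.015 kg m⁻³.
N² = (g/ρ₀)·Δρ/Δz = g·(Δρ/ρ₀)/Δz = 9.81 × 1.964 × 10⁻³ / 20 = 9.6334 × 10⁻⁴ s⁻².
N = √(9.6334 × 10⁻⁴) = 0.031038 rad s⁻¹ → T = 2π/N = 202.44 s = 3.3740 min ≈ 3.37 min.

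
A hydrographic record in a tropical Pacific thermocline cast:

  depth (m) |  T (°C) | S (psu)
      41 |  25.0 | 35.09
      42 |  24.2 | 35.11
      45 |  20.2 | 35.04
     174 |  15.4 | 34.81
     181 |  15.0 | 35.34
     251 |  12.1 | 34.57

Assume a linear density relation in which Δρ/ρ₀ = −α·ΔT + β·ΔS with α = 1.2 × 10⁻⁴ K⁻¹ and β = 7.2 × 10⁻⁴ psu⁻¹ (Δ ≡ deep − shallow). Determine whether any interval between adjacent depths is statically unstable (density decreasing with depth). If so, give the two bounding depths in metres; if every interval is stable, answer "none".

Evaluate Δρ/ρ₀ = −αΔT + βΔS across each adjacent pair:
  41–42 m: −αΔT+βΔS = −(1.2 × 10⁻⁴)(-0.8)+(7.2 × 10⁻⁴)(+0.02) = 1.1 × 10⁻⁴ → stable
  42–45 m: −αΔT+βΔS = −(1.2 × 10⁻⁴)(-4.0)+(7.2 × 10⁻⁴)(-0.07) = 4.3 × 10⁻⁴ → stable
  45–174 m: −αΔT+βΔS = −(1.2 × 10⁻⁴)(-4.8)+(7.2 × 10⁻⁴)(-0.23) = 4.1 × 10⁻⁴ → stable
  174–181 m: −αΔT+βΔS = −(1.2 × 10⁻⁴)(-0.4)+(7.2 × 10⁻⁴)(+0.53) = 4.3 × 10⁻⁴ → stable
  181–251 m: −αΔT+βΔS = −(1.2 × 10⁻⁴)(-2.9)+(7.2 × 10⁻⁴)(-0.77) = -2.1 × 10⁻⁴ → UNSTABLE
The 181–251 m interval has Δρ < 0: lighter water underlies denser water.

181–251 m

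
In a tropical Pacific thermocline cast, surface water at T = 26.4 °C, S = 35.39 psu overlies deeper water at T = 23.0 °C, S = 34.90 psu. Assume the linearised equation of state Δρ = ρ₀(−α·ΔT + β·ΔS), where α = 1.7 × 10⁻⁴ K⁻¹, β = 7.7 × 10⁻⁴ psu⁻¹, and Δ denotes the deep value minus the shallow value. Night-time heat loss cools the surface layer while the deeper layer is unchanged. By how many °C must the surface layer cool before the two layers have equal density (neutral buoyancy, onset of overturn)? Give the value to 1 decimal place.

Neutral buoyancy requires Δρ = 0, i.e. −α(T_deep − T_surf′) + β(S_deep − S_surf) = 0.
T_surf′ = T_deep − (β/α)·ΔS = 23.0 − (7.7 × 10⁻⁴/1.7 × 10⁻⁴)·(-0.49) = 25.219 °C.
Cooling required: 26.4 − (25.219) = 1.181 °C.

1.2 °C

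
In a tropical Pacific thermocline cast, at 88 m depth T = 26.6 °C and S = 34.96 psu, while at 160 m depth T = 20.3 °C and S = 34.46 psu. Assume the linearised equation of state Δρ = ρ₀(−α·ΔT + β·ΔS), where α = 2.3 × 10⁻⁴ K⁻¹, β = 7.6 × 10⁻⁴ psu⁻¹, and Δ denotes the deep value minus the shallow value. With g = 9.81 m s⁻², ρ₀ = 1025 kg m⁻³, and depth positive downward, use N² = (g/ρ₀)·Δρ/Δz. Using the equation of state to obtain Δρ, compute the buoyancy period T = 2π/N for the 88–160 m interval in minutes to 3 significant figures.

ΔT = -6.3 K, ΔS = -0.50 psu (deep − shallow).
Δρ/ρ₀ = −αΔT + βΔS = 1.449 × 10⁻³ − 3.80 × 10⁻⁴ = 1.069 × 10⁻³, so Δρ ≈ 1.096 kg m⁻³.
N² = (g/ρ₀)·Δρ/Δz = g·(Δρ/ρ₀)/Δz = 9.81 × 1.069 × 10⁻³ / 72 = 1.4565 × 10⁻⁴ s⁻².
N = √(1.4565 × 10⁻⁴) = 0.012069 rad s⁻¹ → T = 2π/N = 520.61 s = 8.6768 min ≈ 8.68 min.

8.68 min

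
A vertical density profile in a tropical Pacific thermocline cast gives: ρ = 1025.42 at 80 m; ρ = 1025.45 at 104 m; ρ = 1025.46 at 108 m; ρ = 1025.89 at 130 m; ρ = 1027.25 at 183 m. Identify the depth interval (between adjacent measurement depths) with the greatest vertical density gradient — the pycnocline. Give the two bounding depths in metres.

Compute the density gradient over each adjacent pair:
  80–104 m: Δρ/Δz = 0.03/24 = 1.3 × 10⁻³ kg m⁻⁴
  104–108 m: Δρ/Δz = 0.01/4 = 2.5 × 10⁻³ kg m⁻⁴
  108–130 m: Δρ/Δz = 0.43/22 = 0.020 kg m⁻⁴
  130–183 m: Δρ/Δz = 1.36/53 = 0.026 kg m⁻⁴
The largest gradient is in the 130–183 m interval — the pycnocline.

130–183 m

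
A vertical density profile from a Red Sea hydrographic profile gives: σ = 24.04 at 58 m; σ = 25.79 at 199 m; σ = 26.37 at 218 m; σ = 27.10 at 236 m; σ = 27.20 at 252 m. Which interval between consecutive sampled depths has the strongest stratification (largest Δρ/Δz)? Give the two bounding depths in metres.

218–236 m

Compute the density gradient over each adjacent pair:
  58–199 m: Δρ/Δz = 1.75/141 = 0.012 kg m⁻⁴
  199–218 m: Δρ/Δz = 0.58/19 = 0.031 kg m⁻⁴
  218–236 m: Δρ/Δz = 0.73/18 = 0.041 kg m⁻⁴
  236–252 m: Δρ/Δz = 0.10/16 = 6.3 × 10⁻³ kg m⁻⁴
The largest gradient is in the 218–236 m interval — the pycnocline.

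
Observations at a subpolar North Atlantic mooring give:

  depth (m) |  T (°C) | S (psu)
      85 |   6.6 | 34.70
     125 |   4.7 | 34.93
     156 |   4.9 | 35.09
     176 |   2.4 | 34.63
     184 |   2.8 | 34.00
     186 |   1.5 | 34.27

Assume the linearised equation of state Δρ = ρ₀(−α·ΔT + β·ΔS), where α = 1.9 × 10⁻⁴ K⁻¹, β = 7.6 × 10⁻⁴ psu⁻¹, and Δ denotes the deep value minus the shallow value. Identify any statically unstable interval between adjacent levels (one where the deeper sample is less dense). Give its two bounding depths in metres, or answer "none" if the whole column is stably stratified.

Evaluate Δρ/ρ₀ = −αΔT + βΔS across each adjacent pair:
  85–125 m: −αΔT+βΔS = −(1.9 × 10⁻⁴)(-1.9)+(7.6 × 10⁻⁴)(+0.23) = 5.4 × 10⁻⁴ → stable
  125–156 m: −αΔT+βΔS = −(1.9 × 10⁻⁴)(+0.2)+(7.6 × 10⁻⁴)(+0.16) = 8.4 × 10⁻⁵ → stable
  156–176 m: −αΔT+βΔS = −(1.9 × 10⁻⁴)(-2.5)+(7.6 × 10⁻⁴)(-0.46) = 1.3 × 10⁻⁴ → stable
  176–184 m: −αΔT+βΔS = −(1.9 × 10⁻⁴)(+0.4)+(7.6 × 10⁻⁴)(-0.63) = -5.5 × 10⁻⁴ → UNSTABLE
  184–186 m: −αΔT+βΔS = −(1.9 × 10⁻⁴)(-1.3)+(7.6 × 10⁻⁴)(+0.27) = 4.5 × 10⁻⁴ → stable
The 176–184 m interval has Δρ < 0: lighter water underlies denser water.

176–184 m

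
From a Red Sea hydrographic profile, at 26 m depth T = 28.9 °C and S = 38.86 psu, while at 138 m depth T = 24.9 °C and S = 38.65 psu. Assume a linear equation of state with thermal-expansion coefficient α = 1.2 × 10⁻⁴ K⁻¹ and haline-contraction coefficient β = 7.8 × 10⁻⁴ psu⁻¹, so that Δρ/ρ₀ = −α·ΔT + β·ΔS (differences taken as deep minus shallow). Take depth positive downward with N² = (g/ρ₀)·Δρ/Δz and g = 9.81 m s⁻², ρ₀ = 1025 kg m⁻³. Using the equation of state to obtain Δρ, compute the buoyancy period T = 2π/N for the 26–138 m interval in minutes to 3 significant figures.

19.9 min

ΔT = -4.0 K, ΔS = -0.21 psu (deep − shallow).
Δρ/ρ₀ = −αΔT + βΔS = 4.80 × 10⁻⁴ − 1.638 × 10⁻⁴ = 3.162 × 10⁻⁴, so Δρ ≈ 0.3241 kg m⁻³.
N² = (g/ρ₀)·Δρ/Δz = g·(Δρ/ρ₀)/Δz = 9.81 × 3.162 × 10⁻⁴ / 112 = 2.7696 × 10⁻⁵ s⁻².
N = √(2.7696 × 10⁻⁵) = 5.2627 × 10⁻³ rad s⁻¹ → T = 2π/N = 1.1939 × 10³ s = 19.898 min ≈ 19.9 min.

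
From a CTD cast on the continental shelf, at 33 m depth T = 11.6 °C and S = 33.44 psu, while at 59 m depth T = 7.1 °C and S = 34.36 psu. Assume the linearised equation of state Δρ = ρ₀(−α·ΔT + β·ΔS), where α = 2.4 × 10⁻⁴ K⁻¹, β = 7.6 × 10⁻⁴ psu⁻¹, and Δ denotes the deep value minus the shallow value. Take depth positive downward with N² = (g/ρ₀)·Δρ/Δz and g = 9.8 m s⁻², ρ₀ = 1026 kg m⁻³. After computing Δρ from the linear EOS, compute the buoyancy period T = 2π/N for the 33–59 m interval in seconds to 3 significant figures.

ΔT = -4.5 K, ΔS = +0.92 psu (deep − shallow).
Δρ/ρ₀ = −αΔT + βΔS = 1.08 × 10⁻³ + 6.992 × 10⁻⁴ = 1.7792 × 10⁻³, so Δρ ≈ 1.825 kg m⁻³.
N² = (g/ρ₀)·Δρ/Δz = g·(Δρ/ρ₀)/Δz = 9.8 × 1.7792 × 10⁻³ / 26 = 6.7062 × 10⁻⁴ s⁻².
N = √(6.7062 × 10⁻⁴) = 0.025896 rad s⁻¹ → T = 2π/N = 242.63 s ≈ 243 s.

243 s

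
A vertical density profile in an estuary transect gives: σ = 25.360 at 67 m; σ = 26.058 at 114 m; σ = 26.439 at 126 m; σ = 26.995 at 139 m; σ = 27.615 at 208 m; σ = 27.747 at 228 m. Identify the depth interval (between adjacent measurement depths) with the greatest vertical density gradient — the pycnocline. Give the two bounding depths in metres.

126–139 m

Compute the density gradient over each adjacent pair:
  67–114 m: Δρ/Δz = 0.698/47 = 0.015 kg m⁻⁴
  114–126 m: Δρ/Δz = 0.381/12 = 0.032 kg m⁻⁴
  126–139 m: Δρ/Δz = 0.556/13 = 0.043 kg m⁻⁴
  139–208 m: Δρ/Δz = 0.620/69 = 9.0 × 10⁻³ kg m⁻⁴
  208–228 m: Δρ/Δz = 0.132/20 = 6.6 × 10⁻³ kg m⁻⁴
The largest gradient is in the 126–139 m interval — the pycnocline.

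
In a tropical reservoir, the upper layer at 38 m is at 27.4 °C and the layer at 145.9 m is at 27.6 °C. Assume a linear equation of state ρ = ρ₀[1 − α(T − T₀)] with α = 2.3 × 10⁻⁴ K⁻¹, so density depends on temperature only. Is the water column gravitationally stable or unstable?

ΔT = 27.6 − 27.4 = +0.2 K, so Δρ/ρ₀ = −αΔT = -4.60 × 10⁻⁵.
Δρ/ρ₀ < 0, so Δρ < 0: deeper water is lighter → statically unstable; the column would overturn.

unstable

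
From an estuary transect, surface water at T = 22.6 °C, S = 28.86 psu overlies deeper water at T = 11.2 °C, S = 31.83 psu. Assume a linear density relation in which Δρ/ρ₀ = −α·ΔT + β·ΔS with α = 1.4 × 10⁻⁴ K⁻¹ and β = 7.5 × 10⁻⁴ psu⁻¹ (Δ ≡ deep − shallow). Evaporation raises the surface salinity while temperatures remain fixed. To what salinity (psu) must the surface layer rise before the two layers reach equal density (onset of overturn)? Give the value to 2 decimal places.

Neutral buoyancy requires −α(T_deep − T_surf) + β(S_deep − S_surf′) = 0.
S_surf′ = S_deep − (α/β)·ΔT = 31.83 − (1.4 × 10⁻⁴/7.5 × 10⁻⁴)·(-11.4) = 33.9580 psu.
Increase required: 33.9580 − 28.86 = 5.0980 psu.

33.96 psu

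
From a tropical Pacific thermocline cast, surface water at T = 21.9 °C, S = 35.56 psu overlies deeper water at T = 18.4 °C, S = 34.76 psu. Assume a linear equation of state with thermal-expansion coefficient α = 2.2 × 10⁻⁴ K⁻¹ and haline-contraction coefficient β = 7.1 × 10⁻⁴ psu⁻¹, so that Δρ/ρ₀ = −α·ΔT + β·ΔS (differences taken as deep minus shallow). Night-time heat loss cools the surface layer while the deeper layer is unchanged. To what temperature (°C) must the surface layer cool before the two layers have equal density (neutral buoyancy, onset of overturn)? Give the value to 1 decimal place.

Neutral buoyancy requires Δρ = 0, i.e. −α(T_deep − T_surf′) + β(S_deep − S_surf) = 0.
T_surf′ = T_deep − (β/α)·ΔS = 18.4 − (7.1 × 10⁻⁴/2.2 × 10⁻⁴)·(-0.80) = 20.982 °C.
Cooling required: 21.9 − (20.982) = 0.918 °C.

21.0 °C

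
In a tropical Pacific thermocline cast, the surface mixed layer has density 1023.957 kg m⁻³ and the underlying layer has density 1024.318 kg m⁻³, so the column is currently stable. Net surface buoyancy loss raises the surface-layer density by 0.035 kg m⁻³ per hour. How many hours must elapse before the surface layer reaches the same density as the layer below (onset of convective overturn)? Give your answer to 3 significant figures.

10.3 hours

Density deficit of the surface layer: 1024.318 − 1023.957 = 0.361 kg m⁻³.
Required change = 0.361 / 0.035 = 10.3 hours.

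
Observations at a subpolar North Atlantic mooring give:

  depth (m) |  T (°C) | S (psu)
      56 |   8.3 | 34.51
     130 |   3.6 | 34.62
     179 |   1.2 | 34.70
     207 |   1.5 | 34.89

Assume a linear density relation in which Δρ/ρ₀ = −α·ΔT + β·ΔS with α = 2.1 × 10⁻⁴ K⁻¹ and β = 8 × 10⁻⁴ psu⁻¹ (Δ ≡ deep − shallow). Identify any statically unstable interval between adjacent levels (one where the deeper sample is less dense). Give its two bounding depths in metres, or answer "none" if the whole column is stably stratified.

none

Evaluate Δρ/ρ₀ = −αΔT + βΔS across each adjacent pair:
  56–130 m: −αΔT+βΔS = −(2.1 × 10⁻⁴)(-4.7)+(8 × 10⁻⁴)(+0.11) = 1.1 × 10⁻³ → stable
  130–179 m: −αΔT+βΔS = −(2.1 × 10⁻⁴)(-2.4)+(8 × 10⁻⁴)(+0.08) = 5.7 × 10⁻⁴ → stable
  179–207 m: −αΔT+βΔS = −(2.1 × 10⁻⁴)(+0.3)+(8 × 10⁻⁴)(+0.19) = 8.9 × 10⁻⁵ → stable
Every interval has Δρ > 0: the column is stably stratified throughout.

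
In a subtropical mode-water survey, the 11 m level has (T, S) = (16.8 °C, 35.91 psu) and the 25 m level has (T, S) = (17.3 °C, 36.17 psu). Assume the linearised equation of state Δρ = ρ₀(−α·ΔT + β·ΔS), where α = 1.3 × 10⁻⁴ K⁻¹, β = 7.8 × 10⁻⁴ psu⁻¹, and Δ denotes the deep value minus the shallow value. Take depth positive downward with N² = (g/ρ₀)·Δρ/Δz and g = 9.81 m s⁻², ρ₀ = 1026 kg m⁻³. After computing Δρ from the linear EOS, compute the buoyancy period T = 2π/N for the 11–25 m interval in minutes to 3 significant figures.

10.7 min

ΔT = +0.5 K, ΔS = +0.26 psu (deep − shallow).
Δρ/ρ₀ = −αΔT + βΔS = -6.50 × 10⁻⁵ + 2.028 × 10⁻⁴ = 1.378 × 10⁻⁴, so Δρ ≈ 0.1414 kg m⁻³.
N² = (g/ρ₀)·Δρ/Δz = g·(Δρ/ρ₀)/Δz = 9.81 × 1.378 × 10⁻⁴ / 14 = 9.6558 × 10⁻⁵ s⁻².
N = √(9.6558 × 10⁻⁵) = 9.8264 × 10⁻³ rad s⁻¹ → T = 2π/N = 639.42 s = 10.657 min ≈ 10.7 min.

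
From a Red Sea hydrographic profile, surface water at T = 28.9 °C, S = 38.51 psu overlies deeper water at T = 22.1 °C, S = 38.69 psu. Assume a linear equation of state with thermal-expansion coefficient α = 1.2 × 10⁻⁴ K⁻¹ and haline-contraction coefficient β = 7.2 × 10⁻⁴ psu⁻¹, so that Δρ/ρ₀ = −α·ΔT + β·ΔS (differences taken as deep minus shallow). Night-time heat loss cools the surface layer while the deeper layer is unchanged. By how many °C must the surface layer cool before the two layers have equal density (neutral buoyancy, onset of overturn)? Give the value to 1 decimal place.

Neutral buoyancy requires Δρ = 0, i.e. −α(T_deep − T_surf′) + β(S_deep − S_surf) = 0.
T_surf′ = T_deep − (β/α)·ΔS = 22.1 − (7.2 × 10⁻⁴/1.2 × 10⁻⁴)·(+0.18) = 21.020 °C.
Cooling required: 28.9 − (21.020) = 7.880 °C.

7.9 °C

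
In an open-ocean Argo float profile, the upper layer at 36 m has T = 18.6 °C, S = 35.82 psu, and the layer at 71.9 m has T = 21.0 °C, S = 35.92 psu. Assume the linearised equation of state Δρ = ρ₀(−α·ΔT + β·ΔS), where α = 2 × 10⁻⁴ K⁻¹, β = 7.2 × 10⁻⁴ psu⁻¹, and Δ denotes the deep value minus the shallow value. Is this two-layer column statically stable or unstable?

ΔT = 21.0 − 18.6 = +2.4 K and ΔS = 35.92 − 35.82 = +0.10 psu (deep − shallow).
−αΔT = -4.80 × 10⁻⁴; βΔS = 7.20 × 10⁻⁵; sum Δρ/ρ₀ = -4.08 × 10⁻⁴.
Δρ/ρ₀ < 0, so Δρ < 0: deeper water is lighter → statically unstable; the column would overturn.

unstable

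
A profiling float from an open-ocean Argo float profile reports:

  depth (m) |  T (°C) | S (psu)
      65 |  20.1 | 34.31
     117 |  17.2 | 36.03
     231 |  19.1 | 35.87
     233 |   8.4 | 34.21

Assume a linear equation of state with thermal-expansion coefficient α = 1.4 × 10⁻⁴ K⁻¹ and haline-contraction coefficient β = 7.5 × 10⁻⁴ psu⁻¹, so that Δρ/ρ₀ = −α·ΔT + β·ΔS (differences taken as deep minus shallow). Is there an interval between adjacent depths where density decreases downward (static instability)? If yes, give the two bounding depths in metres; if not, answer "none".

117–231 m

Evaluate Δρ/ρ₀ = −αΔT + βΔS across each adjacent pair:
  65–117 m: −αΔT+βΔS = −(1.4 × 10⁻⁴)(-2.9)+(7.5 × 10⁻⁴)(+1.72) = 1.7 × 10⁻³ → stable
  117–231 m: −αΔT+βΔS = −(1.4 × 10⁻⁴)(+1.9)+(7.5 × 10⁻⁴)(-0.16) = -3.9 × 10⁻⁴ → UNSTABLE
  231–233 m: −αΔT+βΔS = −(1.4 × 10⁻⁴)(-10.7)+(7.5 × 10⁻⁴)(-1.66) = 2.5 × 10⁻⁴ → stable
The 117–231 m interval has Δρ < 0: lighter water underlies denser water.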